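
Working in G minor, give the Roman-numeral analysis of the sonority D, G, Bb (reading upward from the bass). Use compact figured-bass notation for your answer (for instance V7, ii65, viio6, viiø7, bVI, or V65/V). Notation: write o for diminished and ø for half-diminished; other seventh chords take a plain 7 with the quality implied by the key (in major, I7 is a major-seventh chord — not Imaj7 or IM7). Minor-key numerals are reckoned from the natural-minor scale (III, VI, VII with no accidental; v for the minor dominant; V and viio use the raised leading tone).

i64

The pitches G-Bb-D form a minor triad rooted on G.
G is scale degree 1 in G minor, and a minor triad on that degree is written i.
With D in the bass the chord is in second inversion, so the figured bass is 64.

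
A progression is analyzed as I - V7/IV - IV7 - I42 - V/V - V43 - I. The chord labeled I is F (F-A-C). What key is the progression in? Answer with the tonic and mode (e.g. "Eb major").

I is given as F-A-C — a major triad with root F.
If F is scale degree 1 and the mode makes that degree carry a major triad, the tonic is F and the mode is major.

F major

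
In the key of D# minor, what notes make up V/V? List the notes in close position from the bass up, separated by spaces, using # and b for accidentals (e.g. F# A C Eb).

E# G## B#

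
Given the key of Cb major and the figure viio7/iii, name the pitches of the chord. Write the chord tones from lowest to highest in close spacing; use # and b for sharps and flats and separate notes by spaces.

The slash marks an applied leading-tone chord: viio of iii. In Cb major, iii is Eb, so the leading tone to it is D, a half step below.
Building a fully diminished seventh chord on D gives D-F-Ab-Cb.

D F Ab Cb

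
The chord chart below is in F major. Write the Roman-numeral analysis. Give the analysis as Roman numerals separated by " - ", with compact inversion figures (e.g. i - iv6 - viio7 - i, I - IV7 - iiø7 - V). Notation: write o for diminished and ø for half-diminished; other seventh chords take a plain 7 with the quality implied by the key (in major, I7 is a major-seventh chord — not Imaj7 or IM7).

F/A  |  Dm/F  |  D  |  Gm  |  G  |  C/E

F/A has root F, degree 1 in F major, so I6.
Dm/F: root D is the submediant; minor triad there is vi6.
D: chromatic; D is V of ii, so V/ii.
Gm has root G, degree 2 in F major, so ii.
G: a major triad on G, the applied dominant of V → V/V.
C/E: major triad on C = scale degree 5 → V6.

I6 - vi6 - V/ii - ii - V/V - V6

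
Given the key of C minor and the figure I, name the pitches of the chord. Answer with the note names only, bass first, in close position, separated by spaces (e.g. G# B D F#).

Scale degree 1 in C minor is C; here the chord built on it is altered to a major triad. I is the major tonic (Picardy third), borrowed from the parallel major.
So the chord is C-E-G, a major triad.

C E G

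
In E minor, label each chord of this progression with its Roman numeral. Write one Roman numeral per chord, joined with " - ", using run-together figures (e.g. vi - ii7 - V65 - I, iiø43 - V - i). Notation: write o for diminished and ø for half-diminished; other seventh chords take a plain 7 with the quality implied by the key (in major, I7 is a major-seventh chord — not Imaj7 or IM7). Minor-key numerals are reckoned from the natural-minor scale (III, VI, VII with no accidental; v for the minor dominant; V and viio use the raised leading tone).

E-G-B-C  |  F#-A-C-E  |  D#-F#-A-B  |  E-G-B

E-G-B-C: major seventh chord on C = scale degree 6 → VI65.
F#-A-C-E: half-diminished seventh chord on F# = scale degree 2 → iiø7.
D#-F#-A-B has root B, degree 5 in E minor, so V65.
E-G-B has root E, degree 1 in E minor, so i.

VI65 - iiø7 - V65 - i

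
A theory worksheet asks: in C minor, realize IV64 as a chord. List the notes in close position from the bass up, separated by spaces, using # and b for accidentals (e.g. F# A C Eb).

IV64 is the major subdominant, borrowed from the parallel major. In C minor that root is F.
So the chord is F-A-C.
The figured bass 64 indicates second inversion, placing the fifth (C) in the bass: C-F-A.

C F A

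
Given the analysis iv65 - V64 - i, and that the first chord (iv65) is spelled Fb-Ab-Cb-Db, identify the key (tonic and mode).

Ab minor

iv65 is given as Fb-Ab-Cb-Db — a minor seventh chord with root Db.
If Db is scale degree 4 and the mode makes that degree carry a minor seventh chord, the tonic is Ab and the mode is minor.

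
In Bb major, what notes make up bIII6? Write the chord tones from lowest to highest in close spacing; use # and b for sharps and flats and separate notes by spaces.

F Ab Db

Scale degree 3 in Bb major is D; lowering it a half step gives Db. bIII6 is a major triad on the lowered third degree, borrowed from the parallel minor.
So the chord is Db-F-Ab, a major triad.
The figured bass 6 indicates first inversion, placing the third (F) in the bass: F-Ab-Db.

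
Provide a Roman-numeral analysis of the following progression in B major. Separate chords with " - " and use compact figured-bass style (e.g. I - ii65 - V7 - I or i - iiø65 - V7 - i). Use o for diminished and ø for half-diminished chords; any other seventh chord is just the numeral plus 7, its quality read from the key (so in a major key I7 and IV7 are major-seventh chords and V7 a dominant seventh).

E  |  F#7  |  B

E: major triad on E = scale degree 4 → IV.
F#7: dominant seventh chord on F# = scale degree 5 → V7.
B: root B is the tonic; major triad there is I.

IV - V7 - I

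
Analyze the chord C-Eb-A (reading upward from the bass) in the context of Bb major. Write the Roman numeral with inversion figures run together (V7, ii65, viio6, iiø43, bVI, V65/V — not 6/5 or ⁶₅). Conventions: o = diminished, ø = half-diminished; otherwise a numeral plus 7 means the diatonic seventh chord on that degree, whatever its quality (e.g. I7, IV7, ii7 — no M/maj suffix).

The pitches A-C-Eb form a diminished triad rooted on A.
In Bb major, A is the leading tone; the diatonic diminished triad there is viio.
With C in the bass the chord is in first inversion, so the figured bass is 6.

viio6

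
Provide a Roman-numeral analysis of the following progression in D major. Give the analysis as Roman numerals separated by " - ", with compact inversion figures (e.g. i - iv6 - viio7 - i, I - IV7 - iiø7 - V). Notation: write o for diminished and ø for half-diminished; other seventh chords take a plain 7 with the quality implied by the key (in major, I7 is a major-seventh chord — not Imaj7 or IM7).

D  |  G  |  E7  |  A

D has root D, degree 1 in D major, so I.
G has root G, degree 4 in D major, so IV.
E7: chromatic; E is V of V, so V7/V.
A: major triad on A = scale degree 5 → V.

I - IV - V7/V - V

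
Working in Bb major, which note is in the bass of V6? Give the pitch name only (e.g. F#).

A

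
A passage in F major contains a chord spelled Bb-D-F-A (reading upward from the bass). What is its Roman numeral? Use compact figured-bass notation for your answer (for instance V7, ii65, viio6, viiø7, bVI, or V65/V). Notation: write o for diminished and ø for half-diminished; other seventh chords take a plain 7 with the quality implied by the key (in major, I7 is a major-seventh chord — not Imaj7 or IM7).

Stacked in thirds the chord is Bb-D-F-A: a major seventh chord on Bb.
Bb is scale degree 4 in F major, and a major seventh chord on that degree is written IV7.

IV7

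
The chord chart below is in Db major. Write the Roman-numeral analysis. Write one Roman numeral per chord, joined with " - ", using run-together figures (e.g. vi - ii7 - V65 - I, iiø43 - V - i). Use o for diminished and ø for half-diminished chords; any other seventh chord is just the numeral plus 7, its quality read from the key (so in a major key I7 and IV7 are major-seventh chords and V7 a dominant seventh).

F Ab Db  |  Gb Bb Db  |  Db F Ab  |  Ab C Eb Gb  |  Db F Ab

F-Ab-Db: root Db is the tonic; major triad there is I6.
Gb-Bb-Db: root Gb is the subdominant; major triad there is IV.
Db-F-Ab: root Db is the tonic; major triad there is I.
Ab-C-Eb-Gb: root Ab is the dominant; dominant seventh chord there is V7.
Db-F-Ab: major triad on Db = scale degree 1 → I.

I6 - IV - I - V7 - I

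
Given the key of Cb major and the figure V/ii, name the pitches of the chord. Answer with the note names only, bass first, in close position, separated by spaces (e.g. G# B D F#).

Ab C Eb

V/ii is a secondary dominant — the dominant triad of ii. ii in Cb major is Db, so the applied chord's root is Ab, a perfect fifth above.
Building a major triad on Ab gives Ab-C-Eb.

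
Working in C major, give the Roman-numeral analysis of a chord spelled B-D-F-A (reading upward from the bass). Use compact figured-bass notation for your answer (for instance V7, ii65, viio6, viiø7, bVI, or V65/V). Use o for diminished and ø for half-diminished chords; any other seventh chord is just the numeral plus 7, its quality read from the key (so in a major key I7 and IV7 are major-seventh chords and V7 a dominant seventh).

viiø7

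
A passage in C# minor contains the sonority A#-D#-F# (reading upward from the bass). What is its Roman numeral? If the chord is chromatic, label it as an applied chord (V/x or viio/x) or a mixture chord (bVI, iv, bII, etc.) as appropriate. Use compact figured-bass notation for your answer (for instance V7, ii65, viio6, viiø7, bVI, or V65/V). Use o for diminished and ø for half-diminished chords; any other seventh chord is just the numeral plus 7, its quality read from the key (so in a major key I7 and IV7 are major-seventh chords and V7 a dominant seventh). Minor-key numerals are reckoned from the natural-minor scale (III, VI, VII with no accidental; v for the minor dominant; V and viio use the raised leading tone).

ii64

Stacked in thirds the chord is D#-F#-A#: a minor triad on D#.
D# is the second degree of C# minor. This is the minor supertonic, borrowed from the parallel major (the Dorian ii).
With A# in the bass the chord is in second inversion, so the figured bass is 64.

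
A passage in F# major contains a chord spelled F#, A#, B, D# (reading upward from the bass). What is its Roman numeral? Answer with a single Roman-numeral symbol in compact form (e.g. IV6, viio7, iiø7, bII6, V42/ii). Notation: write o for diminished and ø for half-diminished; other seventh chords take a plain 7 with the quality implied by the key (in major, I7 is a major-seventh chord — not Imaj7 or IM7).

IV43

The pitches B-D#-F#-A# form a major seventh chord rooted on B.
In F# major, B is the subdominant; the diatonic major seventh chord there is IV7.
With F# in the bass the chord is in second inversion, so the figured bass is 43.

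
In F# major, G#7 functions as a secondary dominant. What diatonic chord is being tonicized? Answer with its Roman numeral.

The chord is a dominant seventh chord on G#.
A dominant resolves down a perfect fifth: G# → C#. In F# major, C# is scale degree 5, i.e. V.

V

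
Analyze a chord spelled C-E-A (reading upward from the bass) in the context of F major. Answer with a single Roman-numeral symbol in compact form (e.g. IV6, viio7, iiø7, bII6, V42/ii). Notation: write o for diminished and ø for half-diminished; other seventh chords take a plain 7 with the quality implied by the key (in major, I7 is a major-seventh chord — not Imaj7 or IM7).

Stacked in thirds the chord is A-C-E: a minor triad on A.
A is scale degree 3 in F major, and a minor triad on that degree is written iii.
With C in the bass the chord is in first inversion, so the figured bass is 6.

iii6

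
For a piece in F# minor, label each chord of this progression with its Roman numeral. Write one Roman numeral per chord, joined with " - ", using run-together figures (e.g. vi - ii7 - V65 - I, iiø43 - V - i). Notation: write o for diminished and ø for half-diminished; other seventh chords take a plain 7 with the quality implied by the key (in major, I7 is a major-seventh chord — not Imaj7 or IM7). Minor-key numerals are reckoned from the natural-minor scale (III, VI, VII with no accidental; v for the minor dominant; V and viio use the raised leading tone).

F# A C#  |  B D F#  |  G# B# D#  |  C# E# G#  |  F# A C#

F#-A-C#: root F# is the tonic; minor triad there is i.
B-D-F# has root B, degree 4 in F# minor, so iv.
G#-B#-D#: a major triad on G#, the applied dominant of V → V/V.
C#-E#-G# has root C#, degree 5 in F# minor, so V.
F#-A-C#: minor triad on F# = scale degree 1 → i.

i - iv - V/V - V - i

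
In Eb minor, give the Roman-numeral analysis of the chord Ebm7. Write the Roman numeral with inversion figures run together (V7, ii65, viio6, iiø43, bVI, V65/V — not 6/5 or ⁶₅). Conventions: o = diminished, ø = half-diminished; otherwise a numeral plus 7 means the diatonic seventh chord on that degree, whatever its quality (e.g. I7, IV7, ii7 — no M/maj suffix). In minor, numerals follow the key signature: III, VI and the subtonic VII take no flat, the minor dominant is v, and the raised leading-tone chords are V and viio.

i7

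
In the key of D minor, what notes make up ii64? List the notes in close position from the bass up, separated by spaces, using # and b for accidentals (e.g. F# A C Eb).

ii64 is the minor supertonic, borrowed from the parallel major (the Dorian ii). In D minor that root is E.
So the chord is E-G-B, a minor triad.
The figured bass 64 indicates second inversion, placing the fifth (B) in the bass: B-E-G.

B E G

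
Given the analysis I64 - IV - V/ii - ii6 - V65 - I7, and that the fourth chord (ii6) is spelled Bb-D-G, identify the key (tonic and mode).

ii6 is given as Bb-D-G — a minor triad with root G.
If G is scale degree 2 and the mode makes that degree carry a minor triad, the tonic is F and the mode is major.

F major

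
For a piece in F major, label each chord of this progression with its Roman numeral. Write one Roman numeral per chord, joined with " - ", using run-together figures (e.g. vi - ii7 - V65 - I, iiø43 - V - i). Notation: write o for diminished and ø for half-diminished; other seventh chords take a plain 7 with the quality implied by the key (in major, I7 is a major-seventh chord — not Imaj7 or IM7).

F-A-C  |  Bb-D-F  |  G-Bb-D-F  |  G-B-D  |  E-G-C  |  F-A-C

F-A-C: major triad on F = scale degree 1 → I.
Bb-D-F: root Bb is the subdominant; major triad there is IV.
G-Bb-D-F has root G, degree 2 in F major, so ii7.
G-B-D is the secondary dominant of V (major triad on G): V/V.
E-G-C has root C, degree 5 in F major, so V6.
F-A-C: major triad on F = scale degree 1 → I.

I - IV - ii7 - V/V - V6 - I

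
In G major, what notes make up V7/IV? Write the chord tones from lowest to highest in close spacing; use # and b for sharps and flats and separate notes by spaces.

V7/IV is a secondary dominant — the dominant seventh of IV. IV in G major is C, so the applied chord's root is G, a perfect fifth above.
Building a dominant seventh chord on G gives G-B-D-F.

G B D F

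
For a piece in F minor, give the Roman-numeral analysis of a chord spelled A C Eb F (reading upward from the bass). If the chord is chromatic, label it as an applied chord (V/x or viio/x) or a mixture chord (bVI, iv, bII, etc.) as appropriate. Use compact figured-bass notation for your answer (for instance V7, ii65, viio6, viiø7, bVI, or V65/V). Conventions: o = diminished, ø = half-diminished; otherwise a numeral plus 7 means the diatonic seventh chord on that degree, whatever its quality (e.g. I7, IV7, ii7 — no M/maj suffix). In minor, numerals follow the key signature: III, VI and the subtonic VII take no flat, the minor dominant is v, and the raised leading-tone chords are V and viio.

The pitches F-A-C-Eb form a dominant seventh chord rooted on F.
F is not a diatonic chord root with this quality in F minor, but it lies a perfect fifth above Bb (iv), so the chord functions as an applied dominant of iv.
With A in the bass the chord is in first inversion, so the figured bass is 65.

V65/iv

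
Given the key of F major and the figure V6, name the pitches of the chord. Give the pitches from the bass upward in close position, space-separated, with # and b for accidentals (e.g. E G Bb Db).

E G C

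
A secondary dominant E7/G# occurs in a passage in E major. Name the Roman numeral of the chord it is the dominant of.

The chord is a dominant seventh chord on E.
A dominant resolves down a perfect fifth: E → A. In E major, A is scale degree 4, i.e. IV.

IV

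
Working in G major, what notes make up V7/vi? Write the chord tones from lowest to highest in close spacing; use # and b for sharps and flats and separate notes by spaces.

V7/vi is a secondary dominant — the dominant seventh of vi. vi in G major is E, so the applied chord's root is B, a perfect fifth above.
Building a dominant seventh chord on B gives B-D#-F#-A.

B D# F# A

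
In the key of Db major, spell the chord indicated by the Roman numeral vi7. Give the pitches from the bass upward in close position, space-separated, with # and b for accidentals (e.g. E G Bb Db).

In Db major, the submediant is Bb, and the diatonic chord built there is a minor seventh chord.
Stacking thirds from Bb gives Bb-Db-F-Ab.

Bb Db F Ab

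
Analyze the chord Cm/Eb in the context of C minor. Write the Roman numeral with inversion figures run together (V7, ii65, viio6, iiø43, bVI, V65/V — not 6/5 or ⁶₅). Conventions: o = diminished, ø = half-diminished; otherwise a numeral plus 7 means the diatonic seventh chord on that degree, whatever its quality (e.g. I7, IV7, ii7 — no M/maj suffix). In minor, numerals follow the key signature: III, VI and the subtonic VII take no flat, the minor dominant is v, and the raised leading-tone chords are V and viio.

i6

Stacked in thirds the chord is C-Eb-G: a minor triad on C.
C is scale degree 1 in C minor, and a minor triad on that degree is written i.
With Eb in the bass the chord is in first inversion, so the figured bass is 6.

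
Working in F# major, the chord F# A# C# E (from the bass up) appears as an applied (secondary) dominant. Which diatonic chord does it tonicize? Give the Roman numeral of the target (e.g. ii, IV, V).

IV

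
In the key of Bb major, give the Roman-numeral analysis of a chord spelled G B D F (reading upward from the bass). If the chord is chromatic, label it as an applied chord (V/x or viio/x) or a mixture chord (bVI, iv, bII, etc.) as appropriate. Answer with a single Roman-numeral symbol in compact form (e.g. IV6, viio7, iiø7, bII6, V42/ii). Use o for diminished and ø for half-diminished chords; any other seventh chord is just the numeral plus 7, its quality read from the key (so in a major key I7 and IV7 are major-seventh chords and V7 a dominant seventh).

The pitches G-B-D-F form a dominant seventh chord rooted on G.
G is not a diatonic chord root with this quality in Bb major, but it lies a perfect fifth above C (ii), so the chord functions as an applied dominant of ii.

V7/ii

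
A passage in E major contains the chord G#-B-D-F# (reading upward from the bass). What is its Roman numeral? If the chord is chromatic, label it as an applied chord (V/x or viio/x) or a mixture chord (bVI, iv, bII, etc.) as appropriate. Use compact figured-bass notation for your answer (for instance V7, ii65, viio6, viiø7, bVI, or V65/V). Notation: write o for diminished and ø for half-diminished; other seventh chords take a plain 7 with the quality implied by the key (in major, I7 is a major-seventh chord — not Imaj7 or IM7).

viiø7/IV

Stacked in thirds the chord is G#-B-D-F#: a half-diminished seventh chord on G#.
G# sits a half step below A (IV in E major); a diminished chord there is the applied leading-tone chord of IV.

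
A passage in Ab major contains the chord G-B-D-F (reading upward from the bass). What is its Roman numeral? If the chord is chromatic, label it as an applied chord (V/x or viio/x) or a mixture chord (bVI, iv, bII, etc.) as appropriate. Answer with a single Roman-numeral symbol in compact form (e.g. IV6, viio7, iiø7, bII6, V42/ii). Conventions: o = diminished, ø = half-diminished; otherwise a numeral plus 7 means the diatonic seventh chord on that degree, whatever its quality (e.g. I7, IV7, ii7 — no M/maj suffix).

V7/iii

The pitches G-B-D-F form a dominant seventh chord rooted on G.
G is not a diatonic chord root with this quality in Ab major, but it lies a perfect fifth above C (iii), so the chord functions as an applied dominant of iii.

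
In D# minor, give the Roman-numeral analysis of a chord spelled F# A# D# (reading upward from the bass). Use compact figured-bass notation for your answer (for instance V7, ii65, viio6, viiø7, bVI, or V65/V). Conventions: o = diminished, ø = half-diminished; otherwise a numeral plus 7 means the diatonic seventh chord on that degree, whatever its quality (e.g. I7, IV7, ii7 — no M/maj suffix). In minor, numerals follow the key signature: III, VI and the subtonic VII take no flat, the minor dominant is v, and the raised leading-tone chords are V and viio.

Stacked in thirds the chord is D#-F#-A#: a minor triad on D#.
In D# minor, D# is the tonic; the diatonic minor triad there is i.
With F# in the bass the chord is in first inversion, so the figured bass is 6.

i6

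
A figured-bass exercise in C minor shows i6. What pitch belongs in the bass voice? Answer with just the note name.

Eb

i in C minor has root C; the chord is C-Eb-G.
The figure 6 means first inversion — the third is in the bass.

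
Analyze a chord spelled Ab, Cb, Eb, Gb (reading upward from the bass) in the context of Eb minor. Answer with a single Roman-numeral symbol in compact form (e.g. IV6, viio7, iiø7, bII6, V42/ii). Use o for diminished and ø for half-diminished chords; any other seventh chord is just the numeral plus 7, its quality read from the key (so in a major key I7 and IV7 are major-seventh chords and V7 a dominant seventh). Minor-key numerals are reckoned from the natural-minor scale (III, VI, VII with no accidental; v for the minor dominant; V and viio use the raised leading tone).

iv7

The pitches Ab-Cb-Eb-Gb form a minor seventh chord rooted on Ab.
In Eb minor, Ab is the subdominant; the diatonic minor seventh chord there is iv7.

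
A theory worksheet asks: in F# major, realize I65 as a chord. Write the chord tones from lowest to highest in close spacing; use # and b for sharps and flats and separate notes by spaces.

In F# major, the tonic is F#, and the diatonic chord built there is a major seventh chord.
That chord is spelled F#-A#-C#-E#.
The figured bass 65 indicates first inversion, placing the third (A#) in the bass: A#-C#-E#-F#.

A# C# E# F#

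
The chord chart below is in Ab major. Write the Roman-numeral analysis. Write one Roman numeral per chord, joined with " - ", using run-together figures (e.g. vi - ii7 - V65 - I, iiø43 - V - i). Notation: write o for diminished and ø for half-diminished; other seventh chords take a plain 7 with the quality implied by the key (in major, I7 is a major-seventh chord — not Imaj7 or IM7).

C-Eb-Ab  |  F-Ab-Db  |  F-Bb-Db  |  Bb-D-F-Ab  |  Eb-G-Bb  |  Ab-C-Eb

I6 - IV6 - ii64 - V7/V - V - I

C-Eb-Ab has root Ab, degree 1 in Ab major, so I6.
F-Ab-Db: root Db is the subdominant; major triad there is IV6.
F-Bb-Db: minor triad on Bb = scale degree 2 → ii64.
Bb-D-F-Ab: chromatic; Bb is V of V, so V7/V.
Eb-G-Bb has root Eb, degree 5 in Ab major, so V.
Ab-C-Eb has root Ab, degree 1 in Ab major, so I.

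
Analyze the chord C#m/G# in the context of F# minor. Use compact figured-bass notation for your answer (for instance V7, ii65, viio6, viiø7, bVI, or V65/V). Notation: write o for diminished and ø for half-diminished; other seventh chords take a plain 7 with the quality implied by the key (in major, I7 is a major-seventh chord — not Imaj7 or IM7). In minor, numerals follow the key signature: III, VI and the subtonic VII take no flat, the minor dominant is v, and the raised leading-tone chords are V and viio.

v64

Stacked in thirds the chord is C#-E-G#: a minor triad on C#.
C# is scale degree 5 in F# minor, and a minor triad on that degree is written v.
With G# in the bass the chord is in second inversion, so the figured bass is 64.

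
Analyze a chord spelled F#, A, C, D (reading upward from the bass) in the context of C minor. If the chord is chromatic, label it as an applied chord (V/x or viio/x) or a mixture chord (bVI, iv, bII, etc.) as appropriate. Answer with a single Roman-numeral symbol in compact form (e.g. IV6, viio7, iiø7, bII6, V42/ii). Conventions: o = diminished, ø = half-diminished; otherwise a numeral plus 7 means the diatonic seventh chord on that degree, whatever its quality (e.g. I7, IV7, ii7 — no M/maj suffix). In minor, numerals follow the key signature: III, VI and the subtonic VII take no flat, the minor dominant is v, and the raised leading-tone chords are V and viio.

V65/V

Stacked in thirds the chord is D-F#-A-C: a dominant seventh chord on D.
D is not a diatonic chord root with this quality in C minor, but it lies a perfect fifth above G (V), so the chord functions as an applied dominant of V.
With F# in the bass the chord is in first inversion, so the figured bass is 65.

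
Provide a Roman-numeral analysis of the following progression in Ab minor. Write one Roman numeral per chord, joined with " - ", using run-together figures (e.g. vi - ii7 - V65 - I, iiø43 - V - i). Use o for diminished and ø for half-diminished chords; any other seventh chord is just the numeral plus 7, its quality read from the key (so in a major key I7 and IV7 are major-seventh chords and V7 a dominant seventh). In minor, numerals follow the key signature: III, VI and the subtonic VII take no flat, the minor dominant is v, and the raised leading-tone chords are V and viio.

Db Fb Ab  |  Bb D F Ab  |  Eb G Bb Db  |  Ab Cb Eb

Db-Fb-Ab has root Db, degree 4 in Ab minor, so iv.
Bb-D-F-Ab: a dominant seventh chord on Bb, the applied dominant of V → V7/V.
Eb-G-Bb-Db has root Eb, degree 5 in Ab minor, so V7.
Ab-Cb-Eb: root Ab is the tonic; minor triad there is i.

iv - V7/V - V7 - i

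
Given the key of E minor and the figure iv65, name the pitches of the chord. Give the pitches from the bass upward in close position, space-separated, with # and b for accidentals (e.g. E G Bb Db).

C E G A

The numeral's case and figure indicate a minor seventh chord. In E minor its root, scale degree 4, is A.
Stacking thirds from A gives A-C-E-G.
The figured bass 65 indicates first inversion, placing the third (C) in the bass: C-E-G-A.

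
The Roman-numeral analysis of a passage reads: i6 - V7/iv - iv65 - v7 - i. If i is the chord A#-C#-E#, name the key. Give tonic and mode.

The anchor chord is a minor triad on A#, labeled i.
If A# is scale degree 1 and the mode makes that degree carry a minor triad, the tonic is A# and the mode is minor.

A# minor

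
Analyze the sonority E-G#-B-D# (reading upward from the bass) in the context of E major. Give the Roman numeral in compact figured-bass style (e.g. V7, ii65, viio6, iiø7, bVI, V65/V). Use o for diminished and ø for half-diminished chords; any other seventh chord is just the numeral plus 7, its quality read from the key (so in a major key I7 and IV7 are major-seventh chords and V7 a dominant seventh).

I7

Stacked in thirds the chord is E-G#-B-D#: a major seventh chord on E.
E is scale degree 1 in E major, and a major seventh chord on that degree is written I7.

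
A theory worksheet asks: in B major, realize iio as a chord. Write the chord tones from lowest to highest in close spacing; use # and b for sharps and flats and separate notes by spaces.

C# E G

iio is the diminished supertonic triad, borrowed from the parallel minor. In B major that root is C#.
So the chord is C#-E-G.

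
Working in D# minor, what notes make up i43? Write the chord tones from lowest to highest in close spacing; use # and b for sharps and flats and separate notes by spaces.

A# C# D# F#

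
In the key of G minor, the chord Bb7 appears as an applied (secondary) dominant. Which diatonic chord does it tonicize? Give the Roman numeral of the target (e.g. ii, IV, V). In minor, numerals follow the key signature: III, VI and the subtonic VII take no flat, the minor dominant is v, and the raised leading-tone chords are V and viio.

The chord is a dominant seventh chord on Bb.
A dominant resolves down a perfect fifth: Bb → Eb. In G minor, Eb is scale degree 6, i.e. VI.

VI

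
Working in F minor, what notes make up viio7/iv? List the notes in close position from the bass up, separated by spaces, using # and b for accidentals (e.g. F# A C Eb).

A C Eb Gb

viio7/iv is a secondary leading-tone chord. The target iv is Bb in F minor; the applied chord is rooted a semitone below, on A.
Building a fully diminished seventh chord on A gives A-C-Eb-Gb.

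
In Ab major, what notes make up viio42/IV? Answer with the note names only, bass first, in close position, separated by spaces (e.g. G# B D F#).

Bbb C Eb Gb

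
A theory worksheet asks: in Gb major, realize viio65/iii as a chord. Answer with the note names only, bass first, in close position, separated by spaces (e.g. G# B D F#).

C Eb Gb A

viio65/iii is a secondary leading-tone chord. The target iii is Bb in Gb major; the applied chord is rooted a semitone below, on A.
Building a fully diminished seventh chord on A gives A-C-Eb-Gb.
With the 65 figure the chord is in first inversion; from the bass C upward in close position it reads C-Eb-Gb-A.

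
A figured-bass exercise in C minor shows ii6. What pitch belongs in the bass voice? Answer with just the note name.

ii in C minor has root D; the chord is D-F-A.
The figure 6 means first inversion — the third is in the bass.

F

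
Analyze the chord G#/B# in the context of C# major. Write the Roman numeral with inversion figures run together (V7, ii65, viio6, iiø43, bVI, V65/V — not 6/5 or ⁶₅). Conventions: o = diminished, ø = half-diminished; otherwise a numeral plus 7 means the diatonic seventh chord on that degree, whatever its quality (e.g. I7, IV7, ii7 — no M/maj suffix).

V6

The pitches G#-B#-D# form a major triad rooted on G#.
G# is scale degree 5 in C# major, and a major triad on that degree is written V.
With B# in the bass the chord is in first inversion, so the figured bass is 6.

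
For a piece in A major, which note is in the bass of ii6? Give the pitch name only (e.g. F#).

D

ii in A major has root B; the chord is B-D-F#.
The figure 6 means first inversion — the third is in the bass.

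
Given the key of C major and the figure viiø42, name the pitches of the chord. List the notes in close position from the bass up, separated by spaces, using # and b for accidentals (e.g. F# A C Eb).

A B D F

The numeral's case and figure indicate a half-diminished seventh chord. In C major its root, the seventh degree, is B.
Stacking thirds from B gives B-D-F-A.
With the 42 figure the chord is in third inversion; from the bass A upward in close position it reads A-B-D-F.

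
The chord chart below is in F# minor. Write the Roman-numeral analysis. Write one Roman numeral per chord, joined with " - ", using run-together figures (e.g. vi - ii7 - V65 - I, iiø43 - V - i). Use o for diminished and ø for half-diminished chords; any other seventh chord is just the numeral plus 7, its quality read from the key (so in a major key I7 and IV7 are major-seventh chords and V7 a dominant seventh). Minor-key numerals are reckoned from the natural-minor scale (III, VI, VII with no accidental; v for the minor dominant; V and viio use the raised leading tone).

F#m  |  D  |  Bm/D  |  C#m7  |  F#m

i - VI - iv6 - v7 - i

F#m: minor triad on F# = scale degree 1 → i.
D: root D is the submediant; major triad there is VI.
Bm/D: minor triad on B = scale degree 4 → iv6.
C#m7 has root C#, degree 5 in F# minor, so v7.
F#m: minor triad on F# = scale degree 1 → i.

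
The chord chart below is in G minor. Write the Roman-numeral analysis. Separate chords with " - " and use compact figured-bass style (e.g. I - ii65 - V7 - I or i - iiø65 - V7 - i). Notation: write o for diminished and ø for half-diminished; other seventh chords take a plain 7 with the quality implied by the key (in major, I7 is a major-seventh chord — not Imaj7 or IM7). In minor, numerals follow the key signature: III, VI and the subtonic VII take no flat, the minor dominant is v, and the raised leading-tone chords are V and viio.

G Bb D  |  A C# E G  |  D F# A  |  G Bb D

i - V7/V - V - i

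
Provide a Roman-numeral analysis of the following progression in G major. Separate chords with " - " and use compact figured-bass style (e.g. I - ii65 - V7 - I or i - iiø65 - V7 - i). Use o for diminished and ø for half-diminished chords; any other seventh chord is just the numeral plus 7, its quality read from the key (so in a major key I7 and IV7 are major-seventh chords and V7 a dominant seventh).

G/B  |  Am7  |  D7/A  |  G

G/B: major triad on G = scale degree 1 → I6.
Am7 has root A, degree 2 in G major, so ii7.
D7/A has root D, degree 5 in G major, so V43.
G: root G is the tonic; major triad there is I.

I6 - ii7 - V43 - I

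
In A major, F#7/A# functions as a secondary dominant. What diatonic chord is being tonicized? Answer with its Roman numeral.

ii

The chord is a dominant seventh chord on F#.
A dominant resolves down a perfect fifth: F# → B. In A major, B is scale degree 2, i.e. ii.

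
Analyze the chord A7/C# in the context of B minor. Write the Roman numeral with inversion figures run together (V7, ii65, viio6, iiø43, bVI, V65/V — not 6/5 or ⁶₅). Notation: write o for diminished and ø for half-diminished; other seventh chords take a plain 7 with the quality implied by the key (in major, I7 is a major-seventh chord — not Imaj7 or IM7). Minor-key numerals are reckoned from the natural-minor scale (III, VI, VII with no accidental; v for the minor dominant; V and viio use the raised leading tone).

VII65

Stacked in thirds the chord is A-C#-E-G: a dominant seventh chord on A.
In B minor, A is the subtonic; the diatonic dominant seventh chord there is VII7.
With C# in the bass the chord is in first inversion, so the figured bass is 65.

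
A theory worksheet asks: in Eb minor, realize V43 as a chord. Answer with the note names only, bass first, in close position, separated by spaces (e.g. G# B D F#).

F Ab Bb D

In Eb minor, scale degree 5 is Bb. The dominant is major (leading tone raised), so V is a dominant seventh chord.
That chord is spelled Bb-D-F-Ab.
With the 43 figure the chord is in second inversion; from the bass F upward in close position it reads F-Ab-Bb-D.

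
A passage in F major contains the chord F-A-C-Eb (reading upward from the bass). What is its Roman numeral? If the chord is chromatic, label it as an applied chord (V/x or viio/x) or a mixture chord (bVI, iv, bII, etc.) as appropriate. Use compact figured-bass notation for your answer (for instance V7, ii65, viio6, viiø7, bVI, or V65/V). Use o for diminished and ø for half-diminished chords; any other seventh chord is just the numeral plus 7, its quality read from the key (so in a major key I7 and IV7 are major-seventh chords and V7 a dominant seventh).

V7/IV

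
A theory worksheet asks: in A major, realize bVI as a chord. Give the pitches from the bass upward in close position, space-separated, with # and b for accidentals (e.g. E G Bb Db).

bVI is a major triad on the lowered sixth degree, borrowed from the parallel minor. In A major that root is F.
So the chord is F-A-C, a major triad.

F A C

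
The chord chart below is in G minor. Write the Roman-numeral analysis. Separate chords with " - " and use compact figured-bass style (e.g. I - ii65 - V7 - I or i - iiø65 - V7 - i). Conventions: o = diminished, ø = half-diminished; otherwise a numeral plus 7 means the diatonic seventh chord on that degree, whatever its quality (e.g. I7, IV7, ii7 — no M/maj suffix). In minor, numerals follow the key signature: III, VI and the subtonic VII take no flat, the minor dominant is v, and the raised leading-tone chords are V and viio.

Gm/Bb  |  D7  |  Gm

i6 - V7 - i

Gm/Bb: root G is the tonic; minor triad there is i6.
D7: root D is the dominant; dominant seventh chord there is V7.
Gm: root G is the tonic; minor triad there is i.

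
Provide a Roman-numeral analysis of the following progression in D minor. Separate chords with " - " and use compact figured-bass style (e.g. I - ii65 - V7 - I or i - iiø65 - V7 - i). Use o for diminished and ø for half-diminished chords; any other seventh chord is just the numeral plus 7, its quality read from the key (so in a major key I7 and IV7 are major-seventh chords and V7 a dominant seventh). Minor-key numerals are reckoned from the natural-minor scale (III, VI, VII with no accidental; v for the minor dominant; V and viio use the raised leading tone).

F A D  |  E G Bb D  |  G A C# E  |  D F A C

i6 - iiø7 - V42 - i7

F-A-D: root D is the tonic; minor triad there is i6.
E-G-Bb-D: half-diminished seventh chord on E = scale degree 2 → iiø7.
G-A-C#-E: root A is the dominant; dominant seventh chord there is V42.
D-F-A-C has root D, degree 1 in D minor, so i7.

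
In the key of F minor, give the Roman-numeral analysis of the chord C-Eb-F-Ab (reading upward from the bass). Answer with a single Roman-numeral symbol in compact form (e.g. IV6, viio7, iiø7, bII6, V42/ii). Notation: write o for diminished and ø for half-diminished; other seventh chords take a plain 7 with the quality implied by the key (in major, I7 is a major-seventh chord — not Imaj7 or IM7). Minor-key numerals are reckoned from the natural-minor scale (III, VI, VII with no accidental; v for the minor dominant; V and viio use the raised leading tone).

i43

Stacked in thirds the chord is F-Ab-C-Eb: a minor seventh chord on F.
F is scale degree 1 in F minor, and a minor seventh chord on that degree is written i7.
With C in the bass the chord is in second inversion, so the figured bass is 43.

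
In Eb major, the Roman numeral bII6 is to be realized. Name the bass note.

Ab

bII in Eb major has root Fb; the chord is Fb-Ab-Cb.
The figure 6 means first inversion — the third is in the bass.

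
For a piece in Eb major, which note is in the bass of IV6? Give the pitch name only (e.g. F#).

C

IV in Eb major has root Ab; the chord is Ab-C-Eb.
The figure 6 means first inversion — the third is in the bass.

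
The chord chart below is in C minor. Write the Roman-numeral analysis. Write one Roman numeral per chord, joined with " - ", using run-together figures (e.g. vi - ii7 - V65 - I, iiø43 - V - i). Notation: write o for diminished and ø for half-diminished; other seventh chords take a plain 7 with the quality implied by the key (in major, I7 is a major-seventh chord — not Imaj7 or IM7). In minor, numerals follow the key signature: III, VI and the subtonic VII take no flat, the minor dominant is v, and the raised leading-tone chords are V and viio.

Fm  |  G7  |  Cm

iv - V7 - i

Fm has root F, degree 4 in C minor, so iv.
G7 has root G, degree 5 in C minor, so V7.
Cm: root C is the tonic; minor triad there is i.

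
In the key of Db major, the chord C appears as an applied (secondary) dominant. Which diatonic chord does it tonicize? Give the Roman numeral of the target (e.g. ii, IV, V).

iii

The chord is a major triad on C.
A dominant resolves down a perfect fifth: C → F. In Db major, F is scale degree 3, i.e. iii.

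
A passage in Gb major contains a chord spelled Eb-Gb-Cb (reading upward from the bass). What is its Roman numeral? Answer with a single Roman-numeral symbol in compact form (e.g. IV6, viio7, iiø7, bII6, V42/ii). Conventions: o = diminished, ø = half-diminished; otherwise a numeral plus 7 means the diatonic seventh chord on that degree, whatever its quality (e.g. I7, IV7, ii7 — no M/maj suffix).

The pitches Cb-Eb-Gb form a major triad rooted on Cb.
Cb is scale degree 4 in Gb major, and a major triad on that degree is written IV.
With Eb in the bass the chord is in first inversion, so the figured bass is 6.

IV6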